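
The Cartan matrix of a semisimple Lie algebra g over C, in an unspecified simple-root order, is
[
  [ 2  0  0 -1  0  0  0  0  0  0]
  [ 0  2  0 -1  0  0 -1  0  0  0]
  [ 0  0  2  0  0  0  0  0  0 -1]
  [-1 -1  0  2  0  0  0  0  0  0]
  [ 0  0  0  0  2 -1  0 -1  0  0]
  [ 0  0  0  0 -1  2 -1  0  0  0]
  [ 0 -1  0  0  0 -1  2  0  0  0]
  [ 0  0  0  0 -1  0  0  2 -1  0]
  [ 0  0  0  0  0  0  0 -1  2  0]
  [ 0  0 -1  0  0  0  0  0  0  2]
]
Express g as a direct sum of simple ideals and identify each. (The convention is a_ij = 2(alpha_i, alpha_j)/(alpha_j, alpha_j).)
The diagram associated to this matrix has two connected components: the simple roots {alpha_3, alpha_10} form a chain of 2 nodes with single edges (A_2), and {alpha_1, alpha_2, alpha_4, alpha_5, alpha_6, alpha_7, alpha_8, alpha_9} form a chain of 8 nodes with single edges (A_8). A semisimple Lie algebra decomposes uniquely as the direct sum of simple ideals, one per connected component of its Dynkin diagram, so g ≅ A_2 ⊕ A_8 (dimension 8 + 80 = 88).

type A_2 ⊕ type A_8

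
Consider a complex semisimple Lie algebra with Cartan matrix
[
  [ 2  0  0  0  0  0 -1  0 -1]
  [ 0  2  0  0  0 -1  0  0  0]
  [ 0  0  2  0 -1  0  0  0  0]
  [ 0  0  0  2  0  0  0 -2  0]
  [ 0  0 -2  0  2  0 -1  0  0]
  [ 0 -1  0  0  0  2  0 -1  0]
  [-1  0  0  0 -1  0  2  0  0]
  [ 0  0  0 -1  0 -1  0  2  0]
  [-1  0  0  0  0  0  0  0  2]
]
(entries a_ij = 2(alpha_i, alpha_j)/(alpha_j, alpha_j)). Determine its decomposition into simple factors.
The diagram associated to this matrix has two connected components: the simple roots {alpha_1, alpha_3, alpha_5, alpha_7, alpha_9} form a chain of 5 nodes with a double edge at one end; the terminal node there is the unique short simple root (B_5), and {alpha_2, alpha_4, alpha_6, alpha_8} form a chain of 4 nodes with a double edge at one end; the terminal node there is the unique long simple root (C_4). A semisimple Lie algebra decomposes uniquely as the direct sum of simple ideals, one per connected component of its Dynkin diagram, so g ≅ B_5 ⊕ C_4 (dimension 55 + 36 = 91).

B_5 (so(11)) ⊕ C_4 (sp(8))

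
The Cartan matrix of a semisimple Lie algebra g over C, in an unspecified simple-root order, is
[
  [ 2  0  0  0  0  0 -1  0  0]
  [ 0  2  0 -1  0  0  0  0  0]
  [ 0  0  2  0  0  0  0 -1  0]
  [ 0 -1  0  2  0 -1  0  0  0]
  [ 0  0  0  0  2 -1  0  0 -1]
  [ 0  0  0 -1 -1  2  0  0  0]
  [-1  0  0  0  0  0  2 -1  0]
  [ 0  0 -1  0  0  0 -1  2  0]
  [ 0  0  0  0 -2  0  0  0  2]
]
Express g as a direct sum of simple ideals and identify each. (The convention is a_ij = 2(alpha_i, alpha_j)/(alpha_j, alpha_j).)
A_4 (sl(5)) + C_5 (sp(10))

The diagram associated to this matrix has two connected components: the simple roots {alpha_1, alpha_3, alpha_7, alpha_8} form a chain of 4 nodes with single edges (A_4), and {alpha_2, alpha_4, alpha_5, alpha_6, alpha_9} form a chain of 5 nodes with a double edge at one end; the terminal node there is the unique long simple root (C_5). A semisimple Lie algebra decomposes uniquely as the direct sum of simple ideals, one per connected component of its Dynkin diagram, so g ≅ A_4 ⊕ C_5 (dimension 24 + 55 = 79).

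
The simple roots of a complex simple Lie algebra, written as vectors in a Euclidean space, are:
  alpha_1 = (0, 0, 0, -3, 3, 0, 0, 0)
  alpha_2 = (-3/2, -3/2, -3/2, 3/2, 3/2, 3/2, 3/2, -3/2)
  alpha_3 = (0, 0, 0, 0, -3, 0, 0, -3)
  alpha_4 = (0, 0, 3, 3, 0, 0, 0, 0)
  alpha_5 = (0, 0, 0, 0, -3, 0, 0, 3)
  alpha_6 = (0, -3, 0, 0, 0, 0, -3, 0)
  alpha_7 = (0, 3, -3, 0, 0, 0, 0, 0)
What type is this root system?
E_7

Compute the Cartan integers a_ij = 2(alpha_i, alpha_j)/(alpha_j, alpha_j); the resulting 7x7 Cartan matrix is
[[2, 0, -1, -1, -1, 0, 0], [0, 2, 0, 0, -1, 0, 0], [-1, 0, 2, 0, 0, 0, 0], [-1, 0, 0, 2, 0, 0, -1], [-1, -1, 0, 0, 2, 0, 0], [0, 0, 0, 0, 0, 2, -1], [0, 0, 0, -1, 0, -1, 2]].
All simple roots have the same length, so the diagram is simply laced. The associated Dynkin diagram is a chain of 6 nodes with one extra node attached to the third node from one end (E_7), so the type is E_7.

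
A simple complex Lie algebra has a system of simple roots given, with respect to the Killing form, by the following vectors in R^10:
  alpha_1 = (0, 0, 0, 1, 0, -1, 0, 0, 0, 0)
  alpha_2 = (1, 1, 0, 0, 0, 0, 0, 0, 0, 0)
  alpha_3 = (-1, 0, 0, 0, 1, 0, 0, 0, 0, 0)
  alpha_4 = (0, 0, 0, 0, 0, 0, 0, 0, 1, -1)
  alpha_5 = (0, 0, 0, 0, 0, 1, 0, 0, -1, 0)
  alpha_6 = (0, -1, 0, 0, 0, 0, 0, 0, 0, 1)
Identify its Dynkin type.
A_6

Compute the Cartan integers a_ij = 2(alpha_i, alpha_j)/(alpha_j, alpha_j); the resulting 6x6 Cartan matrix is
[[2, 0, 0, 0, -1, 0], [0, 2, -1, 0, 0, -1], [0, -1, 2, 0, 0, 0], [0, 0, 0, 2, -1, -1], [-1, 0, 0, -1, 2, 0], [0, -1, 0, -1, 0, 2]].
All simple roots have the same length, so the diagram is simply laced. The associated Dynkin diagram is a chain of 6 nodes with single edges (A_6), so the type is A_6 (the algebra sl(7)).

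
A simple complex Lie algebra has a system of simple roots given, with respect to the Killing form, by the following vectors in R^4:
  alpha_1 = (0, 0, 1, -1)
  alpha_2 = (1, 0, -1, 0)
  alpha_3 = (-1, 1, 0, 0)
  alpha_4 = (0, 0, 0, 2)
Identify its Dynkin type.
Compute the Cartan integers a_ij = 2(alpha_i, alpha_j)/(alpha_j, alpha_j); the resulting 4x4 Cartan matrix is
[[2, -1, 0, -1], [-1, 2, -1, 0], [0, -1, 2, 0], [-2, 0, 0, 2]].
The roots have two lengths (squared-length ratio 2:1); the short ones are alpha_{1,2,3}. The associated Dynkin diagram is a chain of 4 nodes with a double edge at one end; the terminal node there is the unique long simple root (C_4), so the type is C_4 (the algebra sp(8)).

C4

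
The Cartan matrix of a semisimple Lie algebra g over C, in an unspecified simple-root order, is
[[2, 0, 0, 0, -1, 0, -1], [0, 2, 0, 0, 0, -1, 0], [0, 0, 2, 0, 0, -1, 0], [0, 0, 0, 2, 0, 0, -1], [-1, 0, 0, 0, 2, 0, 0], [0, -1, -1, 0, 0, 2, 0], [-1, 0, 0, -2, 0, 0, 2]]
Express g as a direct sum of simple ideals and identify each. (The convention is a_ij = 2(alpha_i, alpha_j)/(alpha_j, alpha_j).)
The diagram associated to this matrix has two connected components: the simple roots {alpha_2, alpha_3, alpha_6} form a chain of 3 nodes with single edges (A_3), and {alpha_1, alpha_4, alpha_5, alpha_7} form a chain of 4 nodes with a double edge at one end; the terminal node there is the unique short simple root (B_4). A semisimple Lie algebra decomposes uniquely as the direct sum of simple ideals, one per connected component of its Dynkin diagram, so g ≅ A_3 ⊕ B_4 (dimension 15 + 36 = 51).

A_3 ⊕ B_4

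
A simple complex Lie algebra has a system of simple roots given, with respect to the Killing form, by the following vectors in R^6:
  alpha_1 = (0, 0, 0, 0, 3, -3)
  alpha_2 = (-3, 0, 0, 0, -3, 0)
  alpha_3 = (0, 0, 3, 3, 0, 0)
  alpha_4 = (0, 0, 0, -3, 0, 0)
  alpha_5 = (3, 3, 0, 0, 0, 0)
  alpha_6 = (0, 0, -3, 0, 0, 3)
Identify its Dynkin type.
B_6 (so(13))

Compute the Cartan integers a_ij = 2(alpha_i, alpha_j)/(alpha_j, alpha_j); the resulting 6x6 Cartan matrix is
[[2, -1, 0, 0, 0, -1], [-1, 2, 0, 0, -1, 0], [0, 0, 2, -2, 0, -1], [0, 0, -1, 2, 0, 0], [0, -1, 0, 0, 2, 0], [-1, 0, -1, 0, 0, 2]].
The roots have two lengths (squared-length ratio 2:1); the short ones are alpha_{4}. The associated Dynkin diagram is a chain of 6 nodes with a double edge at one end; the terminal node there is the unique short simple root (B_6), so the type is B_6 (the algebra so(13)).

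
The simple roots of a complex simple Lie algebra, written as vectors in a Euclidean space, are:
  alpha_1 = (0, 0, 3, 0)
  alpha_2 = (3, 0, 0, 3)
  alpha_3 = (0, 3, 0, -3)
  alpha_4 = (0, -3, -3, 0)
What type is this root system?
B4

Compute the Cartan integers a_ij = 2(alpha_i, alpha_j)/(alpha_j, alpha_j); the resulting 4x4 Cartan matrix is
[[2, 0, 0, -1], [0, 2, -1, 0], [0, -1, 2, -1], [-2, 0, -1, 2]].
The roots have two lengths (squared-length ratio 2:1); the short ones are alpha_{1}. The associated Dynkin diagram is a chain of 4 nodes with a double edge at one end; the terminal node there is the unique short simple root (B_4), so the type is B_4 (the algebra so(9)).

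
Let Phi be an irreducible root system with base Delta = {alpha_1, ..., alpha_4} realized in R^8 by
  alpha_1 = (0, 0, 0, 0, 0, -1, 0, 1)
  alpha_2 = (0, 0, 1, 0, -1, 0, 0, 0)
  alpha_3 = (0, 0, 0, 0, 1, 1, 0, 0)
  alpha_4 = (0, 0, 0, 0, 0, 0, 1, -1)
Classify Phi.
Compute the Cartan integers a_ij = 2(alpha_i, alpha_j)/(alpha_j, alpha_j); the resulting 4x4 Cartan matrix is
[[2, 0, -1, -1], [0, 2, -1, 0], [-1, -1, 2, 0], [-1, 0, 0, 2]].
All simple roots have the same length, so the diagram is simply laced. The associated Dynkin diagram is a chain of 4 nodes with single edges (A_4), so the type is A_4 (the algebra sl(5)).

A_4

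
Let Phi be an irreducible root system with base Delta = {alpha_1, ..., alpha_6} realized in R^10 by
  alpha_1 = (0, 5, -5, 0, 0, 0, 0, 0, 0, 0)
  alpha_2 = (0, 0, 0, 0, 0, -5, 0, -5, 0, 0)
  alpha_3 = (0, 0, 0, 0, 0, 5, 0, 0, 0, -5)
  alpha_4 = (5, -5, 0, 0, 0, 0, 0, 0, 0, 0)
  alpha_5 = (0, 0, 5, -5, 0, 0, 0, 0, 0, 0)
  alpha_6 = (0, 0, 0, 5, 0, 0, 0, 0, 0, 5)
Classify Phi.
type A_6

Compute the Cartan integers a_ij = 2(alpha_i, alpha_j)/(alpha_j, alpha_j); the resulting 6x6 Cartan matrix is
[[2, 0, 0, -1, -1, 0], [0, 2, -1, 0, 0, 0], [0, -1, 2, 0, 0, -1], [-1, 0, 0, 2, 0, 0], [-1, 0, 0, 0, 2, -1], [0, 0, -1, 0, -1, 2]].
All simple roots have the same length, so the diagram is simply laced. The associated Dynkin diagram is a chain of 6 nodes with single edges (A_6), so the type is A_6 (the algebra sl(7)).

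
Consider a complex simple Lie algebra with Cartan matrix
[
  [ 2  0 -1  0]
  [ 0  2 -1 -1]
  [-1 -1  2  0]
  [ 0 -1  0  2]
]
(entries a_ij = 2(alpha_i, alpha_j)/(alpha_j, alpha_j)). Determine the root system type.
The matrix has rank 4 with 2's on the diagonal. Reading the off-diagonal entries as Dynkin edges (a single edge where a_ij = a_ji = -1; a double or triple edge where a_ij * a_ji = 2 or 3), the diagram is a chain of 4 nodes with single edges (A_4). One simple-root ordering that puts it in standard form is (alpha_4, alpha_2, alpha_3, alpha_1). So the algebra is type A_4, i.e. sl(5).

A_4 (sl(5))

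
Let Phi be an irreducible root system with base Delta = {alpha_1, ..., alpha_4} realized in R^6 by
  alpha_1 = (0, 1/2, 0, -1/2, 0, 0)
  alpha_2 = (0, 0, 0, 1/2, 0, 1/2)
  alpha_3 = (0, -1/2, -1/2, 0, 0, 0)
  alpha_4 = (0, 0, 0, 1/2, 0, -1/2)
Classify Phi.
D_4

Compute the Cartan integers a_ij = 2(alpha_i, alpha_j)/(alpha_j, alpha_j); the resulting 4x4 Cartan matrix is
[[2, -1, -1, -1], [-1, 2, 0, 0], [-1, 0, 2, 0], [-1, 0, 0, 2]].
All simple roots have the same length, so the diagram is simply laced. The associated Dynkin diagram is a chain of 2 nodes with a fork of two nodes at one end (D_4), so the type is D_4 (the algebra so(8)).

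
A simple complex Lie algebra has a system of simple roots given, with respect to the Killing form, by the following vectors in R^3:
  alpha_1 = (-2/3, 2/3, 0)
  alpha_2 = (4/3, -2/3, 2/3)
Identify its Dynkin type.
Compute the Cartan integers a_ij = 2(alpha_i, alpha_j)/(alpha_j, alpha_j); the resulting 2x2 Cartan matrix is
[[2, -1], [-3, 2]].
The roots have two lengths (squared-length ratio 3:1); the short ones are alpha_{1}. The associated Dynkin diagram is two nodes joined by a triple edge (G_2), so the type is G_2.

type G_2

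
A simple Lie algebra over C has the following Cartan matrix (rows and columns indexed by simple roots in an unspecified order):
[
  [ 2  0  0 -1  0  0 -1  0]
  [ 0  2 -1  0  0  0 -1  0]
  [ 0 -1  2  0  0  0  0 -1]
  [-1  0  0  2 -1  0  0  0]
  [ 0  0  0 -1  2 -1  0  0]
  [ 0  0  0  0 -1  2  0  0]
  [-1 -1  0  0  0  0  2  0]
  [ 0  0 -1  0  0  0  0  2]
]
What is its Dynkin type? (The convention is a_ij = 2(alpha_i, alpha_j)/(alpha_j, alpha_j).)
The matrix has rank 8 with 2's on the diagonal. Reading the off-diagonal entries as Dynkin edges (a single edge where a_ij = a_ji = -1; a double or triple edge where a_ij * a_ji = 2 or 3), the diagram is a chain of 8 nodes with single edges (A_8). One simple-root ordering that puts it in standard form is (alpha_6, alpha_5, alpha_4, alpha_1, alpha_7, alpha_2, alpha_3, alpha_8). So the algebra is type A_8, i.e. sl(9).

A_8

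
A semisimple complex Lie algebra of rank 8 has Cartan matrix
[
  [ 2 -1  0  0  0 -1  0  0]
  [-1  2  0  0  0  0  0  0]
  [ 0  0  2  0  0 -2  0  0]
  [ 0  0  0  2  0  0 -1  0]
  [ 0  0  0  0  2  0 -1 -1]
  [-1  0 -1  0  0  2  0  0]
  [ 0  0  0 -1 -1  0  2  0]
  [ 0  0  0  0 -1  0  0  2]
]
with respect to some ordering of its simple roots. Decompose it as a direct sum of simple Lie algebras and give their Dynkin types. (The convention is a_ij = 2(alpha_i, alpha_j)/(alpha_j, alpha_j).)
The diagram associated to this matrix has two connected components: the simple roots {alpha_4, alpha_5, alpha_7, alpha_8} form a chain of 4 nodes with single edges (A_4), and {alpha_1, alpha_2, alpha_3, alpha_6} form a chain of 4 nodes with a double edge at one end; the terminal node there is the unique long simple root (C_4). A semisimple Lie algebra decomposes uniquely as the direct sum of simple ideals, one per connected component of its Dynkin diagram, so g ≅ A_4 ⊕ C_4 (dimension 24 + 36 = 60).

A_4 ⊕ C_4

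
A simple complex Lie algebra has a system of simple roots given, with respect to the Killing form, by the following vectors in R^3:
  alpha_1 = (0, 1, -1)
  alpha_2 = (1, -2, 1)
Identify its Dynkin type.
G_2

Compute the Cartan integers a_ij = 2(alpha_i, alpha_j)/(alpha_j, alpha_j); the resulting 2x2 Cartan matrix is
[[2, -1], [-3, 2]].
The roots have two lengths (squared-length ratio 3:1); the short ones are alpha_{1}. The associated Dynkin diagram is two nodes joined by a triple edge (G_2), so the type is G_2.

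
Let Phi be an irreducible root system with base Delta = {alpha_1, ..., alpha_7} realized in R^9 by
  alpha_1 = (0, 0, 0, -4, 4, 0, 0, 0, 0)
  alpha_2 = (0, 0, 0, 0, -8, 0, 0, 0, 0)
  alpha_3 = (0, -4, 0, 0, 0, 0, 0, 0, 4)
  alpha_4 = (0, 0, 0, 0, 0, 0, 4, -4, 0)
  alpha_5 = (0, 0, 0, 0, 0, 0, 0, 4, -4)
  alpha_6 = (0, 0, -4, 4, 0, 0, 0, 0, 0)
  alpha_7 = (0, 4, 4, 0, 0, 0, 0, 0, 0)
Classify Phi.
C_7

Compute the Cartan integers a_ij = 2(alpha_i, alpha_j)/(alpha_j, alpha_j); the resulting 7x7 Cartan matrix is
[[2, -1, 0, 0, 0, -1, 0], [-2, 2, 0, 0, 0, 0, 0], [0, 0, 2, 0, -1, 0, -1], [0, 0, 0, 2, -1, 0, 0], [0, 0, -1, -1, 2, 0, 0], [-1, 0, 0, 0, 0, 2, -1], [0, 0, -1, 0, 0, -1, 2]].
The roots have two lengths (squared-length ratio 2:1); the short ones are alpha_{1,3,4,5,6,7}. The associated Dynkin diagram is a chain of 7 nodes with a double edge at one end; the terminal node there is the unique long simple root (C_7), so the type is C_7 (the algebra sp(14)).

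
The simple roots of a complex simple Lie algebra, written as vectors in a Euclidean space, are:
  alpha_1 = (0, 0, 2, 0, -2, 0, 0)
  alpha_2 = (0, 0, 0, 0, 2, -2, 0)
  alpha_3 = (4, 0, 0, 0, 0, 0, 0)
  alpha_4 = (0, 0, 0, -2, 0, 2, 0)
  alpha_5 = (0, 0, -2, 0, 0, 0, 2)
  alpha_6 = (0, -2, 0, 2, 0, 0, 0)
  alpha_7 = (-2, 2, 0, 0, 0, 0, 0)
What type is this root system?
C_7 (sp(14))

Compute the Cartan integers a_ij = 2(alpha_i, alpha_j)/(alpha_j, alpha_j); the resulting 7x7 Cartan matrix is
[[2, -1, 0, 0, -1, 0, 0], [-1, 2, 0, -1, 0, 0, 0], [0, 0, 2, 0, 0, 0, -2], [0, -1, 0, 2, 0, -1, 0], [-1, 0, 0, 0, 2, 0, 0], [0, 0, 0, -1, 0, 2, -1], [0, 0, -1, 0, 0, -1, 2]].
The roots have two lengths (squared-length ratio 2:1); the short ones are alpha_{1,2,4,5,6,7}. The associated Dynkin diagram is a chain of 7 nodes with a double edge at one end; the terminal node there is the unique long simple root (C_7), so the type is C_7 (the algebra sp(14)).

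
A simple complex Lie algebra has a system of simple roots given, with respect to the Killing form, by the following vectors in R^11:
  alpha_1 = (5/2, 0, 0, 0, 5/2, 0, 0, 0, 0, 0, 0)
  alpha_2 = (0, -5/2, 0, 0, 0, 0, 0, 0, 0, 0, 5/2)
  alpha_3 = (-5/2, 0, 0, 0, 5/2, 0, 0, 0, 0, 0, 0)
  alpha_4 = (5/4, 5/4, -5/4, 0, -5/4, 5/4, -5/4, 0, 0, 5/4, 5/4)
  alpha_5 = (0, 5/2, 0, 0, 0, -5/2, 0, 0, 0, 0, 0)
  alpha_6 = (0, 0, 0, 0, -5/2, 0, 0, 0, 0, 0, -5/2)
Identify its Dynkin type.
E_6

Compute the Cartan integers a_ij = 2(alpha_i, alpha_j)/(alpha_j, alpha_j); the resulting 6x6 Cartan matrix is
[[2, 0, 0, 0, 0, -1], [0, 2, 0, 0, -1, -1], [0, 0, 2, -1, 0, -1], [0, 0, -1, 2, 0, 0], [0, -1, 0, 0, 2, 0], [-1, -1, -1, 0, 0, 2]].
All simple roots have the same length, so the diagram is simply laced. The associated Dynkin diagram is a chain of 5 nodes with one extra node attached to the third node from one end (E_6), so the type is E_6.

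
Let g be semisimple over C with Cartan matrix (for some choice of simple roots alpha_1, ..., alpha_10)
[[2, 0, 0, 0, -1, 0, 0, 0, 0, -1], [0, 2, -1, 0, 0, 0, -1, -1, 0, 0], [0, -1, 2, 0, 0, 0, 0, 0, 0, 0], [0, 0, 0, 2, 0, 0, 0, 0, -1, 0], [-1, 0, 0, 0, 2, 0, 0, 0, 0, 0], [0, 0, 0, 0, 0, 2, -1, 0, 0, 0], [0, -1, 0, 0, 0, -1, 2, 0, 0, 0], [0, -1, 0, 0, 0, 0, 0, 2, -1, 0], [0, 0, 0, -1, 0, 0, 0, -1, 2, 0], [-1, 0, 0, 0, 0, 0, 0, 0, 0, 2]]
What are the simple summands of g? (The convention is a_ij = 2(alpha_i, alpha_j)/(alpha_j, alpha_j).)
type A_3 ⊕ type E_7

The diagram associated to this matrix has two connected components: the simple roots {alpha_1, alpha_5, alpha_10} form a chain of 3 nodes with single edges (A_3), and {alpha_2, alpha_3, alpha_4, alpha_6, alpha_7, alpha_8, alpha_9} form a chain of 6 nodes with one extra node attached to the third node from one end (E_7). A semisimple Lie algebra decomposes uniquely as the direct sum of simple ideals, one per connected component of its Dynkin diagram, so g ≅ A_3 ⊕ E_7 (dimension 15 + 133 = 148).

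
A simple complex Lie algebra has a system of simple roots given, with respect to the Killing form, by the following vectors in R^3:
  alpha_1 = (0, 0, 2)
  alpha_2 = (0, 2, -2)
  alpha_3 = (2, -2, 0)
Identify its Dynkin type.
Compute the Cartan integers a_ij = 2(alpha_i, alpha_j)/(alpha_j, alpha_j); the resulting 3x3 Cartan matrix is
[[2, -1, 0], [-2, 2, -1], [0, -1, 2]].
The roots have two lengths (squared-length ratio 2:1); the short ones are alpha_{1}. The associated Dynkin diagram is a chain of 3 nodes with a double edge at one end; the terminal node there is the unique short simple root (B_3), so the type is B_3 (the algebra so(7)).

B_3 (so(7))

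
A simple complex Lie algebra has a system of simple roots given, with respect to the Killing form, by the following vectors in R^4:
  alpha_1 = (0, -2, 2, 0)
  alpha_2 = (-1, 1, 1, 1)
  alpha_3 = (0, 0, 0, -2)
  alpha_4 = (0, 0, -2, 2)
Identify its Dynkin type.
F_4

Compute the Cartan integers a_ij = 2(alpha_i, alpha_j)/(alpha_j, alpha_j); the resulting 4x4 Cartan matrix is
[[2, 0, 0, -1], [0, 2, -1, 0], [0, -1, 2, -1], [-1, 0, -2, 2]].
The roots have two lengths (squared-length ratio 2:1); the short ones are alpha_{2,3}. The associated Dynkin diagram is a chain of 4 nodes with a double edge between the middle two (F_4), so the type is F_4.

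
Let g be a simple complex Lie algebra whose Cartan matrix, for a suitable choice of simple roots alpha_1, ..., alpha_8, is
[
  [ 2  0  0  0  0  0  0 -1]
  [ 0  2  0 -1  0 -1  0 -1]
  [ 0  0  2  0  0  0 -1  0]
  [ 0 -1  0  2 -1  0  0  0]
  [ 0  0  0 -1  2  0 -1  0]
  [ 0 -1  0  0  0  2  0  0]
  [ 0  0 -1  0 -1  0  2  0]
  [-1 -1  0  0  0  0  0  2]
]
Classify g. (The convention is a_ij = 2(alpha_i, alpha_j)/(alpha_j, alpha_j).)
The matrix has rank 8 with 2's on the diagonal. Reading the off-diagonal entries as Dynkin edges (a single edge where a_ij = a_ji = -1; a double or triple edge where a_ij * a_ji = 2 or 3), the diagram is a chain of 7 nodes with one extra node attached to the third node from one end (E_8). One simple-root ordering that puts it in standard form is (alpha_1, alpha_6, alpha_8, alpha_2, alpha_4, alpha_5, alpha_7, alpha_3). So the algebra is type E_8.

type E_8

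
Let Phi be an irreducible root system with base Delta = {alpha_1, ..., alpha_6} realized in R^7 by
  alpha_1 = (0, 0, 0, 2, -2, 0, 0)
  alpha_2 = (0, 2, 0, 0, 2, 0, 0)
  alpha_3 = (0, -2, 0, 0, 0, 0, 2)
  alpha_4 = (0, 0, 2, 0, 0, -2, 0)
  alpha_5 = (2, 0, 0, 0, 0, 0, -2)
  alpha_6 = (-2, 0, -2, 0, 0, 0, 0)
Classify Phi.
Compute the Cartan integers a_ij = 2(alpha_i, alpha_j)/(alpha_j, alpha_j); the resulting 6x6 Cartan matrix is
[[2, -1, 0, 0, 0, 0], [-1, 2, -1, 0, 0, 0], [0, -1, 2, 0, -1, 0], [0, 0, 0, 2, 0, -1], [0, 0, -1, 0, 2, -1], [0, 0, 0, -1, -1, 2]].
All simple roots have the same length, so the diagram is simply laced. The associated Dynkin diagram is a chain of 6 nodes with single edges (A_6), so the type is A_6 (the algebra sl(7)).

A_6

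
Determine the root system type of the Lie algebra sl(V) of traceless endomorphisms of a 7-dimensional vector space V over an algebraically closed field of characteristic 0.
This is sl(7), which has dimension 7^2 - 1 = 48 and rank 7 - 1 = 6 (a Cartan subalgebra is the diagonal traceless matrices). In the classification of classical Lie algebras, the special linear algebra sl(n+1) has type A_n; here n = 6, so the Dynkin diagram is a chain of 6 nodes with single edges (A_6). Hence the type is A_6.

A_6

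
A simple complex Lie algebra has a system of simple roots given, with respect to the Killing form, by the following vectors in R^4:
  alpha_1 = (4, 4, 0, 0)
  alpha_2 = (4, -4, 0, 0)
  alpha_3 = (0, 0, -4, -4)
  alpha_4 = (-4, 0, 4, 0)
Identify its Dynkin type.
type D_4

Compute the Cartan integers a_ij = 2(alpha_i, alpha_j)/(alpha_j, alpha_j); the resulting 4x4 Cartan matrix is
[[2, 0, 0, -1], [0, 2, 0, -1], [0, 0, 2, -1], [-1, -1, -1, 2]].
All simple roots have the same length, so the diagram is simply laced. The associated Dynkin diagram is a chain of 2 nodes with a fork of two nodes at one end (D_4), so the type is D_4 (the algebra so(8)).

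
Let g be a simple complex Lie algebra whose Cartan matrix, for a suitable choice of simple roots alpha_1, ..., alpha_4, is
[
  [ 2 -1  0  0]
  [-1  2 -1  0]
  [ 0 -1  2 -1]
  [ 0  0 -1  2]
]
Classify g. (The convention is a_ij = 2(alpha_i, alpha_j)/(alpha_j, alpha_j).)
The matrix has rank 4 with 2's on the diagonal. Reading the off-diagonal entries as Dynkin edges (a single edge where a_ij = a_ji = -1; a double or triple edge where a_ij * a_ji = 2 or 3), the diagram is a chain of 4 nodes with single edges (A_4). One simple-root ordering that puts it in standard form is (alpha_1, alpha_2, alpha_3, alpha_4). So the algebra is type A_4, i.e. sl(5).

A_4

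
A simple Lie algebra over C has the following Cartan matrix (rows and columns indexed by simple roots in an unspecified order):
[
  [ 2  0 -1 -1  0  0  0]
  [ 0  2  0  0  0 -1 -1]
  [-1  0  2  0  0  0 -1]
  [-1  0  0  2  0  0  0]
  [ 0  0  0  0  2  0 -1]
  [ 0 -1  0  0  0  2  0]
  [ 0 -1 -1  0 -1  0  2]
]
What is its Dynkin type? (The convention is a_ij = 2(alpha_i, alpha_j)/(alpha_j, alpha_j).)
E7

The matrix has rank 7 with 2's on the diagonal. Reading the off-diagonal entries as Dynkin edges (a single edge where a_ij = a_ji = -1; a double or triple edge where a_ij * a_ji = 2 or 3), the diagram is a chain of 6 nodes with one extra node attached to the third node from one end (E_7). One simple-root ordering that puts it in standard form is (alpha_6, alpha_5, alpha_2, alpha_7, alpha_3, alpha_1, alpha_4). So the algebra is type E_7.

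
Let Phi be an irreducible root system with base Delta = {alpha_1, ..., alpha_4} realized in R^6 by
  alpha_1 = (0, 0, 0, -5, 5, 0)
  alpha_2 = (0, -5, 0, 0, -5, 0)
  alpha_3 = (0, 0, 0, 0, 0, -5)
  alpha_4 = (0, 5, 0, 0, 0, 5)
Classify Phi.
B_4 (so(9))

Compute the Cartan integers a_ij = 2(alpha_i, alpha_j)/(alpha_j, alpha_j); the resulting 4x4 Cartan matrix is
[[2, -1, 0, 0], [-1, 2, 0, -1], [0, 0, 2, -1], [0, -1, -2, 2]].
The roots have two lengths (squared-length ratio 2:1); the short ones are alpha_{3}. The associated Dynkin diagram is a chain of 4 nodes with a double edge at one end; the terminal node there is the unique short simple root (B_4), so the type is B_4 (the algebra so(9)).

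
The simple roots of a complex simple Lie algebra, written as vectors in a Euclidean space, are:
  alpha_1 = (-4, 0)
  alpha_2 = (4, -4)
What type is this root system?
Compute the Cartan integers a_ij = 2(alpha_i, alpha_j)/(alpha_j, alpha_j); the resulting 2x2 Cartan matrix is
[[2, -1], [-2, 2]].
The roots have two lengths (squared-length ratio 2:1); the short ones are alpha_{1}. The associated Dynkin diagram is a chain of 2 nodes with a double edge at one end; the terminal node there is the unique short simple root (B_2), so the type is B_2 (the algebra so(5)).

B2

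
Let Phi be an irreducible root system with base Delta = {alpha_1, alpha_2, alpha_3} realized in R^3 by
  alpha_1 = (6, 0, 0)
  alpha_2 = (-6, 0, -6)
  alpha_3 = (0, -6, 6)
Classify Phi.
B_3 (so(7))

Compute the Cartan integers a_ij = 2(alpha_i, alpha_j)/(alpha_j, alpha_j); the resulting 3x3 Cartan matrix is
[[2, -1, 0], [-2, 2, -1], [0, -1, 2]].
The roots have two lengths (squared-length ratio 2:1); the short ones are alpha_{1}. The associated Dynkin diagram is a chain of 3 nodes with a double edge at one end; the terminal node there is the unique short simple root (B_3), so the type is B_3 (the algebra so(7)).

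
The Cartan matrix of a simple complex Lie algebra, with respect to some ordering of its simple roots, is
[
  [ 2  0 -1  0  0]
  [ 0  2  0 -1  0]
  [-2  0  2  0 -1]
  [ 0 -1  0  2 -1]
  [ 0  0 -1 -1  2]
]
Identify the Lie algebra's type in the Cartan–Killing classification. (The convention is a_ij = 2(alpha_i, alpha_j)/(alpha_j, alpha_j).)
The matrix has rank 5 with 2's on the diagonal. Reading the off-diagonal entries as Dynkin edges (a single edge where a_ij = a_ji = -1; a double or triple edge where a_ij * a_ji = 2 or 3), the diagram is a chain of 5 nodes with a double edge at one end; the terminal node there is the unique short simple root (B_5). One simple-root ordering that puts it in standard form is (alpha_2, alpha_4, alpha_5, alpha_3, alpha_1). So the algebra is type B_5, i.e. so(11).

B5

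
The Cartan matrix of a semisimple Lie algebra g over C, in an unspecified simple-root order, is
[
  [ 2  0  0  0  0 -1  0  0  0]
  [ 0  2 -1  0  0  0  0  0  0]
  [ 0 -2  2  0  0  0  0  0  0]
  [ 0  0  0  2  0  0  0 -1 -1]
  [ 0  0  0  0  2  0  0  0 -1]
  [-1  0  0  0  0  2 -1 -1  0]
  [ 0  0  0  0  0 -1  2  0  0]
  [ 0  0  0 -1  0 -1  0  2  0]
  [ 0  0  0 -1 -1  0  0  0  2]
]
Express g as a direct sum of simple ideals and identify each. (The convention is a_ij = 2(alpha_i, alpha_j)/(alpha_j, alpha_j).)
The diagram associated to this matrix has two connected components: the simple roots {alpha_2, alpha_3} form a chain of 2 nodes with a double edge at one end; the terminal node there is the unique short simple root (B_2), and {alpha_1, alpha_4, alpha_5, alpha_6, alpha_7, alpha_8, alpha_9} form a chain of 5 nodes with a fork of two nodes at one end (D_7). A semisimple Lie algebra decomposes uniquely as the direct sum of simple ideals, one per connected component of its Dynkin diagram, so g ≅ B_2 ⊕ D_7 (dimension 10 + 91 = 101).

type B_2 + type D_7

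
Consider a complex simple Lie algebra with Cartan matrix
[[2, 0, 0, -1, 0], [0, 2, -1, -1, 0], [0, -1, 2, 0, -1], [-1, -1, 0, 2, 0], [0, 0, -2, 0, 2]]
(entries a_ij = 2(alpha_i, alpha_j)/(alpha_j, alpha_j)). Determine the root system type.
C_5

The matrix has rank 5 with 2's on the diagonal. Reading the off-diagonal entries as Dynkin edges (a single edge where a_ij = a_ji = -1; a double or triple edge where a_ij * a_ji = 2 or 3), the diagram is a chain of 5 nodes with a double edge at one end; the terminal node there is the unique long simple root (C_5). One simple-root ordering that puts it in standard form is (alpha_1, alpha_4, alpha_2, alpha_3, alpha_5). So the algebra is type C_5, i.e. sp(10).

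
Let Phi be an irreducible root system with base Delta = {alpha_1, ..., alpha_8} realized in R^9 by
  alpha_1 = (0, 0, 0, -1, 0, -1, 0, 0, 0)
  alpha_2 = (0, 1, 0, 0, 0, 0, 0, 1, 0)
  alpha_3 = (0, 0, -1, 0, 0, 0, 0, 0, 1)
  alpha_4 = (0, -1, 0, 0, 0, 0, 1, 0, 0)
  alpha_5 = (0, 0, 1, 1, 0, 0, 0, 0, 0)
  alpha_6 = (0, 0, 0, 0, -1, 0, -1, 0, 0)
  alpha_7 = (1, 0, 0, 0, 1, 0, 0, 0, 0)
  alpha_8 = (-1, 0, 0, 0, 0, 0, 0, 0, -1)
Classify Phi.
Compute the Cartan integers a_ij = 2(alpha_i, alpha_j)/(alpha_j, alpha_j); the resulting 8x8 Cartan matrix is
[[2, 0, 0, 0, -1, 0, 0, 0], [0, 2, 0, -1, 0, 0, 0, 0], [0, 0, 2, 0, -1, 0, 0, -1], [0, -1, 0, 2, 0, -1, 0, 0], [-1, 0, -1, 0, 2, 0, 0, 0], [0, 0, 0, -1, 0, 2, -1, 0], [0, 0, 0, 0, 0, -1, 2, -1], [0, 0, -1, 0, 0, 0, -1, 2]].
All simple roots have the same length, so the diagram is simply laced. The associated Dynkin diagram is a chain of 8 nodes with single edges (A_8), so the type is A_8 (the algebra sl(9)).

A_8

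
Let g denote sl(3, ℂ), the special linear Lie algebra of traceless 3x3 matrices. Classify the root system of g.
type A_2

This is sl(3), which has dimension 3^2 - 1 = 8 and rank 3 - 1 = 2 (a Cartan subalgebra is the diagonal traceless matrices). In the classification of classical Lie algebras, the special linear algebra sl(n+1) has type A_n; here n = 2, so the Dynkin diagram is a chain of 2 nodes with single edges (A_2). Hence the type is A_2.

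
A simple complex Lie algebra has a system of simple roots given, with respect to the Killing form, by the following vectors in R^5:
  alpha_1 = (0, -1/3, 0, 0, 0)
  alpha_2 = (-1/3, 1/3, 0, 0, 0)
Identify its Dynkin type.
Compute the Cartan integers a_ij = 2(alpha_i, alpha_j)/(alpha_j, alpha_j); the resulting 2x2 Cartan matrix is
[[2, -1], [-2, 2]].
The roots have two lengths (squared-length ratio 2:1); the short ones are alpha_{1}. The associated Dynkin diagram is a chain of 2 nodes with a double edge at one end; the terminal node there is the unique short simple root (B_2), so the type is B_2 (the algebra so(5)).

type B_2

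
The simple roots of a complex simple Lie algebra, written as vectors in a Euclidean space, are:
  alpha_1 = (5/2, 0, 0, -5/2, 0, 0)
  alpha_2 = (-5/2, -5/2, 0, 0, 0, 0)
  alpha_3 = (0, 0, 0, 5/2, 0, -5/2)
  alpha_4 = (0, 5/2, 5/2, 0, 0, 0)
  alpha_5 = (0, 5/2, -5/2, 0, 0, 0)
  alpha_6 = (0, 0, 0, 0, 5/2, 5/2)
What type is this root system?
D_6

Compute the Cartan integers a_ij = 2(alpha_i, alpha_j)/(alpha_j, alpha_j); the resulting 6x6 Cartan matrix is
[[2, -1, -1, 0, 0, 0], [-1, 2, 0, -1, -1, 0], [-1, 0, 2, 0, 0, -1], [0, -1, 0, 2, 0, 0], [0, -1, 0, 0, 2, 0], [0, 0, -1, 0, 0, 2]].
All simple roots have the same length, so the diagram is simply laced. The associated Dynkin diagram is a chain of 4 nodes with a fork of two nodes at one end (D_6), so the type is D_6 (the algebra so(12)).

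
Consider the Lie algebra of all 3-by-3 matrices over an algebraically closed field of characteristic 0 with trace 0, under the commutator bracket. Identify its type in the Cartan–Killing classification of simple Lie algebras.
This is sl(3), which has dimension 3^2 - 1 = 8 and rank 3 - 1 = 2 (a Cartan subalgebra is the diagonal traceless matrices). In the classification of classical Lie algebras, the special linear algebra sl(n+1) has type A_n; here n = 2, so the Dynkin diagram is a chain of 2 nodes with single edges (A_2). Hence the type is A_2.

A2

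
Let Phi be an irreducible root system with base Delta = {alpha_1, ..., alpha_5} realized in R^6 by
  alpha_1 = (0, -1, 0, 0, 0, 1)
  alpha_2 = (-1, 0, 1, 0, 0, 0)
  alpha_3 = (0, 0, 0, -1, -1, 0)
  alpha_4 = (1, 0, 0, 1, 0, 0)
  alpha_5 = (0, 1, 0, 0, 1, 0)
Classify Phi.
Compute the Cartan integers a_ij = 2(alpha_i, alpha_j)/(alpha_j, alpha_j); the resulting 5x5 Cartan matrix is
[[2, 0, 0, 0, -1], [0, 2, 0, -1, 0], [0, 0, 2, -1, -1], [0, -1, -1, 2, 0], [-1, 0, -1, 0, 2]].
All simple roots have the same length, so the diagram is simply laced. The associated Dynkin diagram is a chain of 5 nodes with single edges (A_5), so the type is A_5 (the algebra sl(6)).

A_5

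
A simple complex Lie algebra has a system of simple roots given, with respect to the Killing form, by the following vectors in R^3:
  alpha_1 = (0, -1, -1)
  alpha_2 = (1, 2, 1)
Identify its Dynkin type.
G_2

Compute the Cartan integers a_ij = 2(alpha_i, alpha_j)/(alpha_j, alpha_j); the resulting 2x2 Cartan matrix is
[[2, -1], [-3, 2]].
The roots have two lengths (squared-length ratio 3:1); the short ones are alpha_{1}. The associated Dynkin diagram is two nodes joined by a triple edge (G_2), so the type is G_2.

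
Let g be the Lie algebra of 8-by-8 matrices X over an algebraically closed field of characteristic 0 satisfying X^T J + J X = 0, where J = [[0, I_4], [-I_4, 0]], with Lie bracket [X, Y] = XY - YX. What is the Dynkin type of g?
This is sp(8), which has dimension 8(8+1)/2 = 36 and rank 8/2 = 4. In the classification of classical Lie algebras, the symplectic algebra sp(2n) has type C_n; here n = 4, so the Dynkin diagram is a chain of 4 nodes with a double edge at one end; the terminal node there is the unique long simple root (C_4). Hence the type is C_4.

type C_4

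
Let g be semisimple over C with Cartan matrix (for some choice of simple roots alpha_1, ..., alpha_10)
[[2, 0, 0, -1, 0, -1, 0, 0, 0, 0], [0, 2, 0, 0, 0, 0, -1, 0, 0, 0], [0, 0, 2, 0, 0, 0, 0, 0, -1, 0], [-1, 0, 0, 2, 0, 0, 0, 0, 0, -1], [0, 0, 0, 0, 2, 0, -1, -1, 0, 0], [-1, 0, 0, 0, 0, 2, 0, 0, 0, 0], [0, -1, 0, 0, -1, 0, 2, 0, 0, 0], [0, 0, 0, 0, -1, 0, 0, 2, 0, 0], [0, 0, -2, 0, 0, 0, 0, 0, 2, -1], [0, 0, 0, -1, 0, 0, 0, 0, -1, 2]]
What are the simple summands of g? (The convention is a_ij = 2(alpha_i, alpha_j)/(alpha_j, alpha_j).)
The diagram associated to this matrix has two connected components: the simple roots {alpha_2, alpha_5, alpha_7, alpha_8} form a chain of 4 nodes with single edges (A_4), and {alpha_1, alpha_3, alpha_4, alpha_6, alpha_9, alpha_10} form a chain of 6 nodes with a double edge at one end; the terminal node there is the unique short simple root (B_6). A semisimple Lie algebra decomposes uniquely as the direct sum of simple ideals, one per connected component of its Dynkin diagram, so g ≅ A_4 ⊕ B_6 (dimension 24 + 78 = 102).

A_4 + B_6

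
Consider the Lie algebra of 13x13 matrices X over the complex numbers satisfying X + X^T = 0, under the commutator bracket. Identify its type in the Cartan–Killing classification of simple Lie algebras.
B6

This is so(13) with 13 odd, which has dimension 13(13-1)/2 = 78 and rank (13-1)/2 = 6. In the classification of classical Lie algebras, the orthogonal algebra so(2n+1) in an odd number of variables has type B_n; here n = 6, so the Dynkin diagram is a chain of 6 nodes with a double edge at one end; the terminal node there is the unique short simple root (B_6). Hence the type is B_6.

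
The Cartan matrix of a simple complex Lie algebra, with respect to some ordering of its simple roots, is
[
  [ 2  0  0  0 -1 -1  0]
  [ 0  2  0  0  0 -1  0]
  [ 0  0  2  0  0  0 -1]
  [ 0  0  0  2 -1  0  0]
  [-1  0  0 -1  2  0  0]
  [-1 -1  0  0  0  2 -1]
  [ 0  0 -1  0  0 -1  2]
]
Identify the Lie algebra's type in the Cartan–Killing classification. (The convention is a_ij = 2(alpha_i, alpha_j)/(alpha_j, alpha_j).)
The matrix has rank 7 with 2's on the diagonal. Reading the off-diagonal entries as Dynkin edges (a single edge where a_ij = a_ji = -1; a double or triple edge where a_ij * a_ji = 2 or 3), the diagram is a chain of 6 nodes with one extra node attached to the third node from one end (E_7). One simple-root ordering that puts it in standard form is (alpha_3, alpha_2, alpha_7, alpha_6, alpha_1, alpha_5, alpha_4). So the algebra is type E_7.

type E_7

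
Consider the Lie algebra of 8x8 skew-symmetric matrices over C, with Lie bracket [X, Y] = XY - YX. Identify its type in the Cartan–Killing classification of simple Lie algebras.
This is so(8) with 8 even, which has dimension 8(8-1)/2 = 28 and rank 8/2 = 4. In the classification of classical Lie algebras, the orthogonal algebra so(2n) in an even number of variables has type D_n; here n = 4, so the Dynkin diagram is a chain of 2 nodes with a fork of two nodes at one end (D_4). Hence the type is D_4.

D_4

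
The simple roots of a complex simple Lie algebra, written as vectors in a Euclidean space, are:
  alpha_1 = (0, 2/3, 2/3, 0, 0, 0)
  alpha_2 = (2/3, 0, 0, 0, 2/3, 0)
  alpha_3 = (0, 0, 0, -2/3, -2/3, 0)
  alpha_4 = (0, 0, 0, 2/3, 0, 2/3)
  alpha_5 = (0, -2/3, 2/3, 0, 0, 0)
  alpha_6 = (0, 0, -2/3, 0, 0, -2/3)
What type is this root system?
D_6

Compute the Cartan integers a_ij = 2(alpha_i, alpha_j)/(alpha_j, alpha_j); the resulting 6x6 Cartan matrix is
[[2, 0, 0, 0, 0, -1], [0, 2, -1, 0, 0, 0], [0, -1, 2, -1, 0, 0], [0, 0, -1, 2, 0, -1], [0, 0, 0, 0, 2, -1], [-1, 0, 0, -1, -1, 2]].
All simple roots have the same length, so the diagram is simply laced. The associated Dynkin diagram is a chain of 4 nodes with a fork of two nodes at one end (D_6), so the type is D_6 (the algebra so(12)).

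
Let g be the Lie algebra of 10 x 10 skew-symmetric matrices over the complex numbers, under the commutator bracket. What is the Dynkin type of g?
D_5

This is so(10) with 10 even, which has dimension 10(10-1)/2 = 45 and rank 10/2 = 5. In the classification of classical Lie algebras, the orthogonal algebra so(2n) in an even number of variables has type D_n; here n = 5, so the Dynkin diagram is a chain of 3 nodes with a fork of two nodes at one end (D_5). Hence the type is D_5.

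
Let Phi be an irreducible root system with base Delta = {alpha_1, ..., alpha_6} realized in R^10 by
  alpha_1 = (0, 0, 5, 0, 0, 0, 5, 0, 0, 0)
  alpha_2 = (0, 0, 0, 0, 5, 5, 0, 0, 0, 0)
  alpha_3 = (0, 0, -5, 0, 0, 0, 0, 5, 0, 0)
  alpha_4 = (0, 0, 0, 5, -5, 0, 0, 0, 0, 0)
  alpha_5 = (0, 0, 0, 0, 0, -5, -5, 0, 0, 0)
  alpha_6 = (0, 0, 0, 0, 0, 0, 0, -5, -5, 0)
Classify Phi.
type A_6

Compute the Cartan integers a_ij = 2(alpha_i, alpha_j)/(alpha_j, alpha_j); the resulting 6x6 Cartan matrix is
[[2, 0, -1, 0, -1, 0], [0, 2, 0, -1, -1, 0], [-1, 0, 2, 0, 0, -1], [0, -1, 0, 2, 0, 0], [-1, -1, 0, 0, 2, 0], [0, 0, -1, 0, 0, 2]].
All simple roots have the same length, so the diagram is simply laced. The associated Dynkin diagram is a chain of 6 nodes with single edges (A_6), so the type is A_6 (the algebra sl(7)).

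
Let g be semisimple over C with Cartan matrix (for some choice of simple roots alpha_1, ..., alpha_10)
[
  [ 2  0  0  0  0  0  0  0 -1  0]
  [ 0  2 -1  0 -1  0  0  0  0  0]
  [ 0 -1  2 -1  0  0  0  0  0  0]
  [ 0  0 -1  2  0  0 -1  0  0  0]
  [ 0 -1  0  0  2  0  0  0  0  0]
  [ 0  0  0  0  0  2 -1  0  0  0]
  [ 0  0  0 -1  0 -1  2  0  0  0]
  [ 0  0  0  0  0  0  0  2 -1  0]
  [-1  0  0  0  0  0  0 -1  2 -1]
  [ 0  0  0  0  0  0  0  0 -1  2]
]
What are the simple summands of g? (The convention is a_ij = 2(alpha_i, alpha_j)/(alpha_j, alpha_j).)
The diagram associated to this matrix has two connected components: the simple roots {alpha_2, alpha_3, alpha_4, alpha_5, alpha_6, alpha_7} form a chain of 6 nodes with single edges (A_6), and {alpha_1, alpha_8, alpha_9, alpha_10} form a chain of 2 nodes with a fork of two nodes at one end (D_4). A semisimple Lie algebra decomposes uniquely as the direct sum of simple ideals, one per connected component of its Dynkin diagram, so g ≅ A_6 ⊕ D_4 (dimension 48 + 28 = 76).

A_6 ⊕ D_4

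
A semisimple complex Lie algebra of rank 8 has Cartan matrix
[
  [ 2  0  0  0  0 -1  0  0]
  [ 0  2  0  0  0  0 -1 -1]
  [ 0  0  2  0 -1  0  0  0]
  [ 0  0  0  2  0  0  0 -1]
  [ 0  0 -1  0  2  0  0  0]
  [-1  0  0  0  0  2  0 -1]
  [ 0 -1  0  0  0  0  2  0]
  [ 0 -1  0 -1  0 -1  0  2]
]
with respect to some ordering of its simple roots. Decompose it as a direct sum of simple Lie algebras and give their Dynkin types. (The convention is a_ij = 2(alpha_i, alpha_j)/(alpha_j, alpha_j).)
The diagram associated to this matrix has two connected components: the simple roots {alpha_3, alpha_5} form a chain of 2 nodes with single edges (A_2), and {alpha_1, alpha_2, alpha_4, alpha_6, alpha_7, alpha_8} form a chain of 5 nodes with one extra node attached to the third node from one end (E_6). A semisimple Lie algebra decomposes uniquely as the direct sum of simple ideals, one per connected component of its Dynkin diagram, so g ≅ A_2 ⊕ E_6 (dimension 8 + 78 = 86).

A_2 (sl(3)) + E_6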